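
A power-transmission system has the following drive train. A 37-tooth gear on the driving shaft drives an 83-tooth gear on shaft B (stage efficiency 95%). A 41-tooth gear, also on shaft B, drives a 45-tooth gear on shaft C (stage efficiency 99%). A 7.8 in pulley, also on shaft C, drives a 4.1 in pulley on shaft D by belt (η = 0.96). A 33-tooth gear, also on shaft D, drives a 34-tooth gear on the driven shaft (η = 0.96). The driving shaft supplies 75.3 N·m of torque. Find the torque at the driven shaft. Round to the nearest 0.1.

87.0 N·m

After the gear mesh (83/37): 75.3 × 2.2432 × 0.95 = 160.47 N·m
After the gear mesh (45/41): 160.47 × 1.0976 × 0.99 = 174.36 N·m
After the belt (4.1/7.8): 174.36 × 0.52564 × 0.96 = 87.987 N·m
After the gear mesh (34/33): 87.987 × 1.0303 × 0.96 = 87.027 N·m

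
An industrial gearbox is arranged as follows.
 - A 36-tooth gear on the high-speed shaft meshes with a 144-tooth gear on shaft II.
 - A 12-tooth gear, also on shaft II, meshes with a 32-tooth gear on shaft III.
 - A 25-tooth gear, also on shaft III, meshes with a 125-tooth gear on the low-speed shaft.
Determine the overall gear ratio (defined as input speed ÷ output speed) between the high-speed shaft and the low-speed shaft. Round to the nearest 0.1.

Each stage contributes driven/driver: gear mesh 144/36 = 4, gear mesh 32/12 = 2.6667, gear mesh 125/25 = 5.
Overall: 4 × 2.6667 × 5 = 53.333.

53.3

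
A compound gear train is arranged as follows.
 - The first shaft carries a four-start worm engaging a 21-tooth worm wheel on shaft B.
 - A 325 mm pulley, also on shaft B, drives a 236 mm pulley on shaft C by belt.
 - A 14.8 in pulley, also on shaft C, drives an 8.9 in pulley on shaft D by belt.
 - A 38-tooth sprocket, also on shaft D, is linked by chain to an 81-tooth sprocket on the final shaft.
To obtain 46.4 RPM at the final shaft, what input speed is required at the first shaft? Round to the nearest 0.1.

Overall ratio R = 5.25 × 0.72615 × 0.60135 × 2.1316 = 4.8867.
Required input speed = output speed × R = 46.4 × 4.8867 = 226.74 RPM.

226.7 RPM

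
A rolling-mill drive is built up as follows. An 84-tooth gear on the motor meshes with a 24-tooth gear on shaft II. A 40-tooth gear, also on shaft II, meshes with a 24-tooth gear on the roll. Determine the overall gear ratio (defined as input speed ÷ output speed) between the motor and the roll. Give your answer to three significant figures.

Each stage contributes driven/driver: gear mesh 24/84 = 0.28571, gear mesh 24/40 = 0.6.
Overall: 0.28571 × 0.6 = 0.17143.

0.171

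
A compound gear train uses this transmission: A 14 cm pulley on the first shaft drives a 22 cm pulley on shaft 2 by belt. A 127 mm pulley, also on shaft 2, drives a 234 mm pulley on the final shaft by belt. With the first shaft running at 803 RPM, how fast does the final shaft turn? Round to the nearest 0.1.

277.3 RPM

Belt: ratio = 22/14 = 1.5714, so shaft 2 turns at 803 / 1.5714 = 511 RPM.
Belt: ratio = 234/127 = 1.8425, so the final shaft turns at 511 / 1.8425 = 277.34 RPM.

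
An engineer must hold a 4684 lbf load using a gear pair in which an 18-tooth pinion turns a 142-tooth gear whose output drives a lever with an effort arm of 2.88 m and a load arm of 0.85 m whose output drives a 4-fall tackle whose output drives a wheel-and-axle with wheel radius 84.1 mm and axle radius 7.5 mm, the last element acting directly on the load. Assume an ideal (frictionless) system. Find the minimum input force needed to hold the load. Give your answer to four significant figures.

Gear pair MA = 142/18 = 7.8889.
Lever MA = effort arm / load arm = 2.88/0.85 = 3.3882.
Block-and-tackle MA = number of supporting rope parts = 4.
Wheel-and-axle MA = R/r = 84.1/7.5 = 11.213.
Combined ideal MA = 7.8889 × 3.3882 × 4 × 11.213 = 1198.9.
Effort = load / MA = 4684 / 1198.9 = 3.9069 lbf.

3.907 lbf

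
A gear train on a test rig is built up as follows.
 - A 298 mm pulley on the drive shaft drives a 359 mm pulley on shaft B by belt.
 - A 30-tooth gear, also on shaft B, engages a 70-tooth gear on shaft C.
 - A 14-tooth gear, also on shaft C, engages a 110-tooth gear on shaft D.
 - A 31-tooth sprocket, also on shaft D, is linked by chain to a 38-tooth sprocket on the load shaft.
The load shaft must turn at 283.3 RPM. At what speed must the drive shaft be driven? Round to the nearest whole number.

7670 RPM

Overall ratio R = 1.2047 × 2.3333 × 7.8571 × 1.2258 = 27.073.
Required input speed = output speed × R = 283.3 × 27.073 = 7669.9 RPM.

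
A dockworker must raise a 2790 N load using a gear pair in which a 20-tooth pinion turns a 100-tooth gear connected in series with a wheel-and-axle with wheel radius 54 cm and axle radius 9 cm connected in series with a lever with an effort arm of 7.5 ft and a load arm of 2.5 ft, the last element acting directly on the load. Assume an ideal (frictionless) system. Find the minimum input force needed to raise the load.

31 N

Gear pair MA = 100/20 = 5.
Wheel-and-axle MA = R/r = 54/9 = 6.
Lever MA = effort arm / load arm = 7.5/2.5 = 3.
Combined ideal MA = 5 × 6 × 3 = 90.
Effort = load / MA = 2790 / 90 = 31 N.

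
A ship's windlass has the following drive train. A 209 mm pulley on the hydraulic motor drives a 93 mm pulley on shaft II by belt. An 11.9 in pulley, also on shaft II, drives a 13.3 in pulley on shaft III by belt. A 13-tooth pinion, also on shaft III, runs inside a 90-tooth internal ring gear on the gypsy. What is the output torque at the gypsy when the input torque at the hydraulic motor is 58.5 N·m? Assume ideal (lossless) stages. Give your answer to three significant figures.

After the belt (93/209): 58.5 × 0.44498 = 26.031 N·m
After the belt (13.3/11.9): 26.031 × 1.1176 = 29.094 N·m
After the internal gear (90/13): 29.094 × 6.9231 = 201.42 N·m

201 N·m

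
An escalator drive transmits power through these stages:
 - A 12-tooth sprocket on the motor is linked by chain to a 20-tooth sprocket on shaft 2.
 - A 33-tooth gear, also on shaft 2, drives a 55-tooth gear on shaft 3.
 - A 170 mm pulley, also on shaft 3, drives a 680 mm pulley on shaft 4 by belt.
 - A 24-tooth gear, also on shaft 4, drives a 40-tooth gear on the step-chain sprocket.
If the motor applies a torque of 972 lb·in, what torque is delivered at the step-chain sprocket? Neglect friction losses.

18000 lb·in

chain 20/12 = 1.6667 → τ = 972·1.6667 = 1620 lb·in
gear mesh 55/33 = 1.6667 → τ = 1620·1.6667 = 2700 lb·in
belt 680/170 = 4 → τ = 2700·4 = 10800 lb·in
gear mesh 40/24 = 1.6667 → τ = 10800·1.6667 = 18000 lb·in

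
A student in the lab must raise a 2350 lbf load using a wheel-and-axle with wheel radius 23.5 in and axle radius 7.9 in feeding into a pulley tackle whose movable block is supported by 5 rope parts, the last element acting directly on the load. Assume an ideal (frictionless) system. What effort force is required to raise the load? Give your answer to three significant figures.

158 lbf

Wheel-and-axle MA = R/r = 23.5/7.9 = 2.9747.
Block-and-tackle MA = number of supporting rope parts = 5.
Combined ideal MA = 2.9747 × 5 = 14.873.
Effort = load / MA = 2350 / 14.873 = 158 lbf.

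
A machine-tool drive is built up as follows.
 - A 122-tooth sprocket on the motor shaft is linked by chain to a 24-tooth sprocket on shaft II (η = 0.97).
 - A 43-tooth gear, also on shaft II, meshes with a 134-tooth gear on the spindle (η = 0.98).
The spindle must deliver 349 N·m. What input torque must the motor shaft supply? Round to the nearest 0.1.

Overall ratio R = 0.19672 × 3.1163 = 0.61304; overall efficiency η = 0.97 × 0.98 = 0.9506.
Input torque = output torque / (R × η) = 349 / (0.61304 × 0.9506) = 598.88 N·m.

598.9 N·m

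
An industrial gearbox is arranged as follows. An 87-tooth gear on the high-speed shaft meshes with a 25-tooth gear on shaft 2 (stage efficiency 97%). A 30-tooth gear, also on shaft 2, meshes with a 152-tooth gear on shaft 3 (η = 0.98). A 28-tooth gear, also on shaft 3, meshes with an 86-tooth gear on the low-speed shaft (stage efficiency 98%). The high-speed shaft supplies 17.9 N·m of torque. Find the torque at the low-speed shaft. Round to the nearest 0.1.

74.6 N·m

gear mesh 25/87 = 0.28736 → τ = 17.9·0.28736·0.97 = 4.9894 N·m
gear mesh 152/30 = 5.0667 → τ = 4.9894·5.0667·0.98 = 24.774 N·m
gear mesh 86/28 = 3.0714 → τ = 24.774·3.0714·0.98 = 74.569 N·m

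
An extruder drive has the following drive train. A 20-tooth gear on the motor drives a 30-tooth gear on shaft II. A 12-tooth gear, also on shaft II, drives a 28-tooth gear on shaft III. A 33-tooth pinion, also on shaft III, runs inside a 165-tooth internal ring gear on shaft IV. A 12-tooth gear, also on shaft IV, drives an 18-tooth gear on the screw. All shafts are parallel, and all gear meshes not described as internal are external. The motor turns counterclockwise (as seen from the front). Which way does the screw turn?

clockwise

the motor → shaft II: external mesh, 1 reversal → CW.
shaft II → shaft III: external mesh, 1 reversal → CCW.
shaft III → shaft IV: internal mesh, same direction → CCW.
shaft IV → the screw: external mesh, 1 reversal → CW.
3 reversals in total — an odd number — so the screw turns opposite to the motor.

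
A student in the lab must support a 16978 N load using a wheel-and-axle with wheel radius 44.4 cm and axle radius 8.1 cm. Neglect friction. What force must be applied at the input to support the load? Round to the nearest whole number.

Wheel-and-axle MA = R/r = 44.4/8.1 = 5.4815.
Effort = load / MA = 16978 / 5.4815 = 3097.3 N.

3097 N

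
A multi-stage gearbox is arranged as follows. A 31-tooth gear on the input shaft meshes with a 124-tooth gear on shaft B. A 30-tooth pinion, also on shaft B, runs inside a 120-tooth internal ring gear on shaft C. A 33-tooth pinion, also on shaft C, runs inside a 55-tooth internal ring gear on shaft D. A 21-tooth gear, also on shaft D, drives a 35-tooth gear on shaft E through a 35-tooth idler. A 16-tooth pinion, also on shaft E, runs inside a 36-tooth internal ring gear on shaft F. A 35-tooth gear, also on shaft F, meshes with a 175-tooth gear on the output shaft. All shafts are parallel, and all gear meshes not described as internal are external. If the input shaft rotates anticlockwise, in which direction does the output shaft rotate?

anticlockwise

the input shaft → shaft B: external mesh, 1 reversal → CW.
shaft B → shaft C: internal mesh, same direction → CW.
shaft C → shaft D: internal mesh, same direction → CW.
shaft D → shaft E: driver → idler → driven is 2 external meshes, 2 reversals → CW.
shaft E → shaft F: internal mesh, same direction → CW.
shaft F → the output shaft: external mesh, 1 reversal → CCW.
4 reversals in total — an even number — so the output shaft turns the same way as the input shaft.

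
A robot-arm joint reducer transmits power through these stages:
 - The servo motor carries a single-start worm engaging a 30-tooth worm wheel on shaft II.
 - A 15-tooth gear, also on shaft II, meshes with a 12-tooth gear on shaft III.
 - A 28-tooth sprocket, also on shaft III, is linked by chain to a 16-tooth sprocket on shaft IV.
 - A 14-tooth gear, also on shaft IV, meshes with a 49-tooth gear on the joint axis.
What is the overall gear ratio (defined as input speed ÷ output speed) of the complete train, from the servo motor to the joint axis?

Each stage contributes driven/driver: worm 30/1 = 30, gear mesh 12/15 = 0.8, chain 16/28 = 0.57143, gear mesh 49/14 = 3.5.
Overall: 30 × 0.8 × 0.57143 × 3.5 = 48.

48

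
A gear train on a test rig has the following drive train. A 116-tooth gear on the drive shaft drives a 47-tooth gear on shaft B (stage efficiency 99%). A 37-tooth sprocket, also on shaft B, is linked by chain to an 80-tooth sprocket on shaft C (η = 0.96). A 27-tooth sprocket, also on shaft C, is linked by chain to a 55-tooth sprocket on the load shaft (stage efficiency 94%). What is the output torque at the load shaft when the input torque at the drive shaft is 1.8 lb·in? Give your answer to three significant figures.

2.87 lb·in

After the gear mesh (47/116): 1.8 × 0.40517 × 0.99 = 0.72202 lb·in
After the chain (80/37): 0.72202 × 2.1622 × 0.96 = 1.4987 lb·in
After the chain (55/27): 1.4987 × 2.037 × 0.94 = 2.8697 lb·in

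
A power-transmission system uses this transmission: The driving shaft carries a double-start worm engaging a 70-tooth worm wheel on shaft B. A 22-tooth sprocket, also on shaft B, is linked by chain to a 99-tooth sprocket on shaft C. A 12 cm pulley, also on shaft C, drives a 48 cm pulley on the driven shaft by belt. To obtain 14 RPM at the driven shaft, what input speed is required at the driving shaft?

Overall ratio R = 35 × 4.5 × 4 = 630.
Required input speed = output speed × R = 14 × 630 = 8820 RPM.

8820 RPM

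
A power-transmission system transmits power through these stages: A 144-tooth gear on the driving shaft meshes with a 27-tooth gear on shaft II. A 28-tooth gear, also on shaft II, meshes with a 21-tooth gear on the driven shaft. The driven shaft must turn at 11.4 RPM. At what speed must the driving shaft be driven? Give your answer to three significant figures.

Overall ratio R = 0.1875 × 0.75 = 0.14062.
Required input speed = output speed × R = 11.4 × 0.14062 = 1.6031 RPM.

1.60 RPM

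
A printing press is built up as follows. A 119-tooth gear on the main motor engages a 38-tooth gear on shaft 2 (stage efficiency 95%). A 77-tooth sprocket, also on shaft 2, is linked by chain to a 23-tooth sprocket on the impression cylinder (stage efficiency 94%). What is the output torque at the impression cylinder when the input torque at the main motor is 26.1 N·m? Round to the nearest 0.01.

2.22 N·m

After the gear mesh (38/119): 26.1 × 0.31933 × 0.95 = 7.9177 N·m
After the chain (23/77): 7.9177 × 0.2987 × 0.94 = 2.2231 N·m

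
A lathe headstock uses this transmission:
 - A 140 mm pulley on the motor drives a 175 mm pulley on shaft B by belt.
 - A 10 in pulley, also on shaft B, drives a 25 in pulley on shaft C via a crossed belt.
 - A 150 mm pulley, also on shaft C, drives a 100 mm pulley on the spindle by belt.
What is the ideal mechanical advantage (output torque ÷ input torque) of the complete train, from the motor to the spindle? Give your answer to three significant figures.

Each stage contributes driven/driver: belt 175/140 = 1.25, belt 25/10 = 2.5, belt 100/150 = 0.66667.
Overall: 1.25 × 2.5 × 0.66667 = 2.0833.

2.08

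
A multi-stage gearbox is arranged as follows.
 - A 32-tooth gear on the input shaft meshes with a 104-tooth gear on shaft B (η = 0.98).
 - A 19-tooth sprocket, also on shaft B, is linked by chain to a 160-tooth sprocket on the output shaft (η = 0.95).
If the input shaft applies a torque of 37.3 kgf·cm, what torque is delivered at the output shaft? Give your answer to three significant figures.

950 kgf·cm

gear mesh 104/32 = 3.25 → τ = 37.3·3.25·0.98 = 118.8 kgf·cm
chain 160/19 = 8.4211 → τ = 118.8·8.4211·0.95 = 950.4 kgf·cm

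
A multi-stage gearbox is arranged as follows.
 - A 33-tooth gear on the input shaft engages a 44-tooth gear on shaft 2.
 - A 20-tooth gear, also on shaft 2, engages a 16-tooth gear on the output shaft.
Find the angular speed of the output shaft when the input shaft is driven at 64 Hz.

the input shaft → shaft 2 (gear mesh, 44/33): 64 ÷ 1.3333 = 48 Hz
shaft 2 → the output shaft (gear mesh, 16/20): 48 ÷ 0.8 = 60 Hz

60 Hz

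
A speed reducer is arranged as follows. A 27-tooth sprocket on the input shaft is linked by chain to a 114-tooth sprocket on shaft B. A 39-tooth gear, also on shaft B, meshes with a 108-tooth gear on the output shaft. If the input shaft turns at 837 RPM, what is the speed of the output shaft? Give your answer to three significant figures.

71.6 RPM

Chain: ratio = 114/27 = 4.2222, so shaft B turns at 837 / 4.2222 = 198.24 RPM.
Gear mesh: ratio = 108/39 = 2.7692, so the output shaft turns at 198.24 / 2.7692 = 71.586 RPM.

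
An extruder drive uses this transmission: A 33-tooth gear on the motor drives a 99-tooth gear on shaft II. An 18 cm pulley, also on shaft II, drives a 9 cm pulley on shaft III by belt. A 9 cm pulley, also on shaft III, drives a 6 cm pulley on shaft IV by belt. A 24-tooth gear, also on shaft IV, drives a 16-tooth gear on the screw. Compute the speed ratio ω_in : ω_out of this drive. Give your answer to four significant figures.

0.6667

Each stage contributes driven/driver: gear mesh 99/33 = 3, belt 9/18 = 0.5, belt 6/9 = 0.66667, gear mesh 16/24 = 0.66667.
Overall: 3 × 0.5 × 0.66667 × 0.66667 = 0.66667.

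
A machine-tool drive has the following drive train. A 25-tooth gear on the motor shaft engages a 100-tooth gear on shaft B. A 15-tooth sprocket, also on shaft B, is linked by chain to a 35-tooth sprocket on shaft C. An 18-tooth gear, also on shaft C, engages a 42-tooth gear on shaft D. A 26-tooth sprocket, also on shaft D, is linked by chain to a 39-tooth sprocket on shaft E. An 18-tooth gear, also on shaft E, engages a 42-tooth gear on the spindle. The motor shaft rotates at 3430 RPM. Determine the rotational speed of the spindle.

45 RPM

Gear mesh: ratio = 100/25 = 4, so shaft B turns at 3430 / 4 = 857.5 RPM.
Chain: ratio = 35/15 = 2.3333, so shaft C turns at 857.5 / 2.3333 = 367.5 RPM.
Gear mesh: ratio = 42/18 = 2.3333, so shaft D turns at 367.5 / 2.3333 = 157.5 RPM.
Chain: ratio = 39/26 = 1.5, so shaft E turns at 157.5 / 1.5 = 105 RPM.
Gear mesh: ratio = 42/18 = 2.3333, so the spindle turns at 105 / 2.3333 = 45 RPM.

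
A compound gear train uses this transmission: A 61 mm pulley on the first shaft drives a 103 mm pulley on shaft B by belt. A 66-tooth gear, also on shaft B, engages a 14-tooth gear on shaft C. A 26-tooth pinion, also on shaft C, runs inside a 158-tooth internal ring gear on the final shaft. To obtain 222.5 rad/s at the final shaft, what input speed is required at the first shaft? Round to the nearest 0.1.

484.3 rad/s

Overall ratio R = 1.6885 × 0.21212 × 6.0769 = 2.1766.
Required input speed = output speed × R = 222.5 × 2.1766 = 484.29 rad/s.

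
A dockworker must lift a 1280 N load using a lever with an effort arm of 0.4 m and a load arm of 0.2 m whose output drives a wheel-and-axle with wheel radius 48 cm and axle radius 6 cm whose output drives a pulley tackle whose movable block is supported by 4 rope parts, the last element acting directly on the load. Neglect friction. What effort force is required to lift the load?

Lever MA = effort arm / load arm = 0.4/0.2 = 2.
Wheel-and-axle MA = R/r = 48/6 = 8.
Block-and-tackle MA = number of supporting rope parts = 4.
Combined ideal MA = 2 × 8 × 4 = 64.
Effort = load / MA = 1280 / 64 = 20 N.

20 N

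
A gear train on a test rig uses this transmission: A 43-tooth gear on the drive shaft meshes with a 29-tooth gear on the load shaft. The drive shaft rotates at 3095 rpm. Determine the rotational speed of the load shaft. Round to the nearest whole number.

gear mesh 29/43 = 0.67442 → 3095/0.67442 = 4589.1 rpm

4589 rpm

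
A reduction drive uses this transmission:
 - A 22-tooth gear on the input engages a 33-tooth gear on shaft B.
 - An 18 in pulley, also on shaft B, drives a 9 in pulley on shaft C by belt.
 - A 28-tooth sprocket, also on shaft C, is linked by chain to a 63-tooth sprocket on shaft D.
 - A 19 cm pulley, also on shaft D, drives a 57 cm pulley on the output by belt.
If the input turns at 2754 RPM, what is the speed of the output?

the input → shaft B (gear mesh, 33/22): 2754 ÷ 1.5 = 1836 RPM
shaft B → shaft C (belt, 9/18): 1836 ÷ 0.5 = 3672 RPM
shaft C → shaft D (chain, 63/28): 3672 ÷ 2.25 = 1632 RPM
shaft D → the output (belt, 57/19): 1632 ÷ 3 = 544 RPM

544 RPM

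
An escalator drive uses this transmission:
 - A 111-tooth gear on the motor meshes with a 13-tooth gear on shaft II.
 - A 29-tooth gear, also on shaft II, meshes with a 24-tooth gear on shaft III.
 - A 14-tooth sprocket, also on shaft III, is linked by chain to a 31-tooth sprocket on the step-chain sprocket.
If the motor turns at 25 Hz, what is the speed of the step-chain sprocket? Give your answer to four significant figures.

gear mesh 13/111 = 0.11712 → 25/0.11712 = 213.46 Hz
gear mesh 24/29 = 0.82759 → 213.46/0.82759 = 257.93 Hz
chain 31/14 = 2.2143 → 257.93/2.2143 = 116.49 Hz

116.5 Hz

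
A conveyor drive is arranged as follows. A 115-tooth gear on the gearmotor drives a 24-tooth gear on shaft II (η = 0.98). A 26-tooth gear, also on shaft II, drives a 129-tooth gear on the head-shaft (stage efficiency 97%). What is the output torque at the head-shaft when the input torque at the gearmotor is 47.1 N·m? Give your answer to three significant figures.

46.4 N·m

Gear mesh: ratio = 24/115 = 0.2087; torque at shaft II = 47.1 × 0.2087 × 0.98 = 9.633 N·m.
Gear mesh: ratio = 129/26 = 4.9615; torque at the head-shaft = 9.633 × 4.9615 × 0.97 = 46.361 N·m.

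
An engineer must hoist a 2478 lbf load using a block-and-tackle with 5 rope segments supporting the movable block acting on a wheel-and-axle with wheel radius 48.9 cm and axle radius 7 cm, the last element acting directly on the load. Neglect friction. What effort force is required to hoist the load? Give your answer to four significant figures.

Block-and-tackle MA = number of supporting rope parts = 5.
Wheel-and-axle MA = R/r = 48.9/7 = 6.9857.
Combined ideal MA = 5 × 6.9857 = 34.929.
Effort = load / MA = 2478 / 34.929 = 70.945 lbf.

70.94 lbf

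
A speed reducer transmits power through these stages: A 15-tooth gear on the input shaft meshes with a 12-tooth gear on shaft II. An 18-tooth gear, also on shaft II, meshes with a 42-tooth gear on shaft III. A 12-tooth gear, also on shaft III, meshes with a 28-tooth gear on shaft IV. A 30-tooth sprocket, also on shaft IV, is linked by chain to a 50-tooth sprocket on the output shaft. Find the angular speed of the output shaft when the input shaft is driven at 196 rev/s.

gear mesh 12/15 = 0.8 → 196/0.8 = 245 rev/s
gear mesh 42/18 = 2.3333 → 245/2.3333 = 105 rev/s
gear mesh 28/12 = 2.3333 → 105/2.3333 = 45 rev/s
chain 50/30 = 1.6667 → 45/1.6667 = 27 rev/s

27 rev/s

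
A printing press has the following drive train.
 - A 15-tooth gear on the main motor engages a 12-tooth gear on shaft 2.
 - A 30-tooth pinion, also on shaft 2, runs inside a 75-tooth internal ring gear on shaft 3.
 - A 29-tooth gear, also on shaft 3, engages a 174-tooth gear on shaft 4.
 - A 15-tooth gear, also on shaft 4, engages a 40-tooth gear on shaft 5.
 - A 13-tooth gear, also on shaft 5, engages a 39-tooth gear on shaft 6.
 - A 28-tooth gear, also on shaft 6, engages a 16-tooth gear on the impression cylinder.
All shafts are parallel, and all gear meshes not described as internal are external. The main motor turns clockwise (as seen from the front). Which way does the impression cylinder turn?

the main motor → shaft 2: external mesh, 1 reversal → CCW.
shaft 2 → shaft 3: internal mesh, same direction → CCW.
shaft 3 → shaft 4: external mesh, 1 reversal → CW.
shaft 4 → shaft 5: external mesh, 1 reversal → CCW.
shaft 5 → shaft 6: external mesh, 1 reversal → CW.
shaft 6 → the impression cylinder: external mesh, 1 reversal → CCW.
5 reversals in total — an odd number — so the impression cylinder turns opposite to the main motor.

counterclockwise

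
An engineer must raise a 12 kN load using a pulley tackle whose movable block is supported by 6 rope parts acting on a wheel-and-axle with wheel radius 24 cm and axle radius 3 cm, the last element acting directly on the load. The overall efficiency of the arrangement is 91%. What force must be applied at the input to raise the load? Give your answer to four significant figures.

0.2747 kN

Block-and-tackle MA = number of supporting rope parts = 6.
Wheel-and-axle MA = R/r = 24/3 = 8.
Combined ideal MA = 6 × 8 = 48.
Actual MA = 48 × 0.91 = 43.68.
Effort = load / actual MA = 12 / 43.68 = 0.27473 kN.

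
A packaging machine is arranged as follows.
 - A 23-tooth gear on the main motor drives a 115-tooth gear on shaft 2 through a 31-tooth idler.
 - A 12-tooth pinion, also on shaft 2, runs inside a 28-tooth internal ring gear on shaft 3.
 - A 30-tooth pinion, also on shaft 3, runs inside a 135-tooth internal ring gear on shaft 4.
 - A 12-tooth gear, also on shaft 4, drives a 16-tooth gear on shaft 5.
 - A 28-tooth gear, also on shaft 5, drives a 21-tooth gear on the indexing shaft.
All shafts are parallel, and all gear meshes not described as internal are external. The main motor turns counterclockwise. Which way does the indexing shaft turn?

the main motor → shaft 2: driver → idler → driven is 2 external meshes, 2 reversals → CCW.
shaft 2 → shaft 3: internal mesh, same direction → CCW.
shaft 3 → shaft 4: internal mesh, same direction → CCW.
shaft 4 → shaft 5: external mesh, 1 reversal → CW.
shaft 5 → the indexing shaft: external mesh, 1 reversal → CCW.
4 reversals in total — an even number — so the indexing shaft turns the same way as the main motor.

counterclockwise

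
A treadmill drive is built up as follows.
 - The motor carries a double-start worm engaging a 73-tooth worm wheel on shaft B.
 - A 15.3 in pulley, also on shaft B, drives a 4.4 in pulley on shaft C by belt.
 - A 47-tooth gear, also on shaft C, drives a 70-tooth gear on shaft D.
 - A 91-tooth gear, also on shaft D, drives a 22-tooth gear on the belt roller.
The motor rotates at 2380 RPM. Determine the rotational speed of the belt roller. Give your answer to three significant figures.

630 RPM

the motor → shaft B (worm, 73/2): 2380 ÷ 36.5 = 65.205 RPM
shaft B → shaft C (belt, 4.4/15.3): 65.205 ÷ 0.28758 = 226.74 RPM
shaft C → shaft D (gear mesh, 70/47): 226.74 ÷ 1.4894 = 152.24 RPM
shaft D → the belt roller (gear mesh, 22/91): 152.24 ÷ 0.24176 = 629.71 RPM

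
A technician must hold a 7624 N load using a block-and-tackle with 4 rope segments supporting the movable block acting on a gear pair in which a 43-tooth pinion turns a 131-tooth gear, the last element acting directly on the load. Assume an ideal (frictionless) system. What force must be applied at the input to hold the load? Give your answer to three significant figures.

Block-and-tackle MA = number of supporting rope parts = 4.
Gear pair MA = 131/43 = 3.0465.
Combined ideal MA = 4 × 3.0465 = 12.186.
Effort = load / MA = 7624 / 12.186 = 625.63 N.

626 N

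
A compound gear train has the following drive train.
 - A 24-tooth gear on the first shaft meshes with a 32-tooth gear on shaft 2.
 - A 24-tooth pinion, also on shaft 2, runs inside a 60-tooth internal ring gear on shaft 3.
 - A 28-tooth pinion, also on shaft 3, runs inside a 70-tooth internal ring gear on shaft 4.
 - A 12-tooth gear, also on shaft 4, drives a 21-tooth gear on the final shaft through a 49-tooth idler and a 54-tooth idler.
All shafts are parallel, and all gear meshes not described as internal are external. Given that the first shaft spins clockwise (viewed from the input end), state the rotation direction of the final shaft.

clockwise

the first shaft → shaft 2: external mesh, 1 reversal → CCW.
shaft 2 → shaft 3: internal mesh, same direction → CCW.
shaft 3 → shaft 4: internal mesh, same direction → CCW.
shaft 4 → the final shaft: driver → idler → idler → driven is 3 external meshes, 3 reversals → CW.
4 reversals in total — an even number — so the final shaft turns the same way as the first shaft.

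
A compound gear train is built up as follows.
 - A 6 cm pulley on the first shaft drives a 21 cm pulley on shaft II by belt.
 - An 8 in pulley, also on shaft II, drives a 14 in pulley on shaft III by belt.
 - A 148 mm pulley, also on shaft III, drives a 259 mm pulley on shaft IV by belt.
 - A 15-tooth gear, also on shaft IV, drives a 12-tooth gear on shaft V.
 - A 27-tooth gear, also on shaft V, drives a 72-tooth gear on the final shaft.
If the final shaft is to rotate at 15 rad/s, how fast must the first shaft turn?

Overall ratio R = 3.5 × 1.75 × 1.75 × 0.8 × 2.6667 = 22.867.
Required input speed = output speed × R = 15 × 22.867 = 343 rad/s.

343 rad/s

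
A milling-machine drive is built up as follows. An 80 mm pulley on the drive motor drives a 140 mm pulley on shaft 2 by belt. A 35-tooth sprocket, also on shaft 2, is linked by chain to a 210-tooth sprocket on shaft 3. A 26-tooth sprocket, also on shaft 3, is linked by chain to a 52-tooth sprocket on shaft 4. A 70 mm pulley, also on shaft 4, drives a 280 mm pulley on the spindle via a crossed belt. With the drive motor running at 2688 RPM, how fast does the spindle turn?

belt 140/80 = 1.75 → 2688/1.75 = 1536 RPM
chain 210/35 = 6 → 1536/6 = 256 RPM
chain 52/26 = 2 → 256/2 = 128 RPM
belt 280/70 = 4 → 128/4 = 32 RPM

32 RPM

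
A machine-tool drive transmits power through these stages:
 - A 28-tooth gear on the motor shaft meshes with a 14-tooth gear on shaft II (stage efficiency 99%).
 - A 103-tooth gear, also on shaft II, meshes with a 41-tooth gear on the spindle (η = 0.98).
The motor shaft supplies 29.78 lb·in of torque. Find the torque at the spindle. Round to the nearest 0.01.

5.75 lb·in

After the gear mesh (14/28): 29.78 × 0.5 × 0.99 = 14.741 lb·in
After the gear mesh (41/103): 14.741 × 0.39806 × 0.98 = 5.7505 lb·in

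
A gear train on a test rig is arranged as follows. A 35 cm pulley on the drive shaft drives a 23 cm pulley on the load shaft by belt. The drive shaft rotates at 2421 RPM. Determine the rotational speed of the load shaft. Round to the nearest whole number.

Belt: ratio = 23/35 = 0.65714, so the load shaft turns at 2421 / 0.65714 = 3684.1 RPM.

3684 RPM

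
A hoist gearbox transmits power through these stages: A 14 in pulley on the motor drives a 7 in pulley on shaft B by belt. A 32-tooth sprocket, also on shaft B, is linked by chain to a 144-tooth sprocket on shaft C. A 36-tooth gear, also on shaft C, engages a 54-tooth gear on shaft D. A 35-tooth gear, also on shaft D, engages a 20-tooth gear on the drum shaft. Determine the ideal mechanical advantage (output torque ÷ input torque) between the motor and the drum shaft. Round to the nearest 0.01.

1.93

Each stage contributes driven/driver: belt 7/14 = 0.5, chain 144/32 = 4.5, gear mesh 54/36 = 1.5, gear mesh 20/35 = 0.57143.
Overall: 0.5 × 4.5 × 1.5 × 0.57143 = 1.9286.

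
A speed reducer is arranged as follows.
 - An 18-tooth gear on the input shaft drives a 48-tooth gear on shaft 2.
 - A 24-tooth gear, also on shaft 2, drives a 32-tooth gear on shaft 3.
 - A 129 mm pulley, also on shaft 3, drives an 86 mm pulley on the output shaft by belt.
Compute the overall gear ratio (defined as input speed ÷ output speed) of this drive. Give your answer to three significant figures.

Each stage contributes driven/driver: gear mesh 48/18 = 2.6667, gear mesh 32/24 = 1.3333, belt 86/129 = 0.66667.
Overall: 2.6667 × 1.3333 × 0.66667 = 2.3704.

2.37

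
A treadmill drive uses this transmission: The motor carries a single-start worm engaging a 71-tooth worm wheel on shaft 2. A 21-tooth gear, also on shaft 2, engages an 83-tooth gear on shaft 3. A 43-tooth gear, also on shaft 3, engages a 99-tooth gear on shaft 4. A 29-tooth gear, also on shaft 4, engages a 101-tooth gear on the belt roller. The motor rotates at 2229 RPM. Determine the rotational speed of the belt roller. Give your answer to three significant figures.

the motor → shaft 2 (worm, 71/1): 2229 ÷ 71 = 31.394 RPM
shaft 2 → shaft 3 (gear mesh, 83/21): 31.394 ÷ 3.9524 = 7.9432 RPM
shaft 3 → shaft 4 (gear mesh, 99/43): 7.9432 ÷ 2.3023 = 3.4501 RPM
shaft 4 → the belt roller (gear mesh, 101/29): 3.4501 ÷ 3.4828 = 0.99061 RPM

0.991 RPM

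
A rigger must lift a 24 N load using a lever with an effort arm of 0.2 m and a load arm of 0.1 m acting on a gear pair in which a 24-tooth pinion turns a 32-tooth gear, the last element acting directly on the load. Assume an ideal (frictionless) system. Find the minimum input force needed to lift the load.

Lever MA = effort arm / load arm = 0.2/0.1 = 2.
Gear pair MA = 32/24 = 1.3333.
Combined ideal MA = 2 × 1.3333 = 2.6667.
Effort = load / MA = 24 / 2.6667 = 9 N.

9 N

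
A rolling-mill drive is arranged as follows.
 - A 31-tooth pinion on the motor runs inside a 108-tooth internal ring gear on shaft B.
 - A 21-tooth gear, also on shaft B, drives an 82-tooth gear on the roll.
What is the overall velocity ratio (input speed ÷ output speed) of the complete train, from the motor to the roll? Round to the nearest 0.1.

13.6

Each stage contributes driven/driver: internal gear 108/31 = 3.4839, gear mesh 82/21 = 3.9048.
Overall: 3.4839 × 3.9048 = 13.604.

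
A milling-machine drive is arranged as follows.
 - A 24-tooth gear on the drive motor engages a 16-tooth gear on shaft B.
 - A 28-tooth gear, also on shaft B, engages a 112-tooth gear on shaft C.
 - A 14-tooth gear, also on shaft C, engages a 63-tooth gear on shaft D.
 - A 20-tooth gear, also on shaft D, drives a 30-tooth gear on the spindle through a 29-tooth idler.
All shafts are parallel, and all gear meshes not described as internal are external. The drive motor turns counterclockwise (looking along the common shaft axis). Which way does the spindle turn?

clockwise

the drive motor → shaft B: external mesh, 1 reversal → CW.
shaft B → shaft C: external mesh, 1 reversal → CCW.
shaft C → shaft D: external mesh, 1 reversal → CW.
shaft D → the spindle: driver → idler → driven is 2 external meshes, 2 reversals → CW.
5 reversals in total — an odd number — so the spindle turns opposite to the drive motor.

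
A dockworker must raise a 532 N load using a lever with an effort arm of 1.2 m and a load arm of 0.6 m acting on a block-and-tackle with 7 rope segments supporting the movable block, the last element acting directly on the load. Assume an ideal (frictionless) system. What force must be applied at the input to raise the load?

Lever MA = effort arm / load arm = 1.2/0.6 = 2.
Block-and-tackle MA = number of supporting rope parts = 7.
Combined ideal MA = 2 × 7 = 14.
Effort = load / MA = 532 / 14 = 38 N.

38 N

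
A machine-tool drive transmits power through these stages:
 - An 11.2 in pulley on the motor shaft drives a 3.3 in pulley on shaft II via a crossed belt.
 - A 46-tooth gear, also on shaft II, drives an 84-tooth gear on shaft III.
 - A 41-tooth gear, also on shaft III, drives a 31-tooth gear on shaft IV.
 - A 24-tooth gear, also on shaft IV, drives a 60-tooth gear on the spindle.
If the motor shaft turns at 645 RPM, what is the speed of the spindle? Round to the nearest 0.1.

belt 3.3/11.2 = 0.29464 → 645/0.29464 = 2189.1 RPM
gear mesh 84/46 = 1.8261 → 2189.1/1.8261 = 1198.8 RPM
gear mesh 31/41 = 0.7561 → 1198.8/0.7561 = 1585.5 RPM
gear mesh 60/24 = 2.5 → 1585.5/2.5 = 634.2 RPM

634.2 RPM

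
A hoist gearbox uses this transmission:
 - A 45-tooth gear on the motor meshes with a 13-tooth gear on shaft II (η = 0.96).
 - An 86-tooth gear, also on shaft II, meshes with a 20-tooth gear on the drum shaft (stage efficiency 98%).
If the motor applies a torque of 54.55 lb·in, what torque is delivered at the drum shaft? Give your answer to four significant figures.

3.448 lb·in

After the gear mesh (13/45): 54.55 × 0.28889 × 0.96 = 15.129 lb·in
After the gear mesh (20/86): 15.129 × 0.23256 × 0.98 = 3.4479 lb·in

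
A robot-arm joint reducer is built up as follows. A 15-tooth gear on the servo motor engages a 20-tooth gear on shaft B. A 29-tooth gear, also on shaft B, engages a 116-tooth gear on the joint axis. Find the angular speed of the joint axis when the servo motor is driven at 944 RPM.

gear mesh 20/15 = 1.3333 → 944/1.3333 = 708 RPM
gear mesh 116/29 = 4 → 708/4 = 177 RPM

177 RPM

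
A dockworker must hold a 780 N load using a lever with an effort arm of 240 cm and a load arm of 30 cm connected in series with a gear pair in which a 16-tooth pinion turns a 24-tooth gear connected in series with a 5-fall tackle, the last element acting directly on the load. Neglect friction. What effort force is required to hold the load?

13 N

Lever MA = effort arm / load arm = 240/30 = 8.
Gear pair MA = 24/16 = 1.5.
Block-and-tackle MA = number of supporting rope parts = 5.
Combined ideal MA = 8 × 1.5 × 5 = 60.
Effort = load / MA = 780 / 60 = 13 N.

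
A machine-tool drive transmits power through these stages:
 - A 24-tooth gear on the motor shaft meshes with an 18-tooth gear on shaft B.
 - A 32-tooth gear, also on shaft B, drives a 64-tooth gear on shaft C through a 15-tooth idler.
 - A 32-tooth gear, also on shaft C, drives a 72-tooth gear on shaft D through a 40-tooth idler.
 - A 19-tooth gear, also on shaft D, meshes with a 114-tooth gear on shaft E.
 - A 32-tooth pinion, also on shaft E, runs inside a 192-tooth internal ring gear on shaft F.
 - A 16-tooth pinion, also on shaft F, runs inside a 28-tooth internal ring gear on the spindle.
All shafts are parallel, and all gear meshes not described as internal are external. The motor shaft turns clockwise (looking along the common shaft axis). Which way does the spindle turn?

clockwise

the motor shaft → shaft B: external mesh, 1 reversal → CCW.
shaft B → shaft C: driver → idler → driven is 2 external meshes, 2 reversals → CCW.
shaft C → shaft D: driver → idler → driven is 2 external meshes, 2 reversals → CCW.
shaft D → shaft E: external mesh, 1 reversal → CW.
shaft E → shaft F: internal mesh, same direction → CW.
shaft F → the spindle: internal mesh, same direction → CW.
6 reversals in total — an even number — so the spindle turns the same way as the motor shaft.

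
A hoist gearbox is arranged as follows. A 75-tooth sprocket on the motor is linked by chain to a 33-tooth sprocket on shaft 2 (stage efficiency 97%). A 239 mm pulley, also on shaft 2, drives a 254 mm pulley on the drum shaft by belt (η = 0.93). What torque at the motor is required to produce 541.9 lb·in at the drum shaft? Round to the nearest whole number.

Overall ratio R = 0.44 × 1.0628 = 0.46762; overall efficiency η = 0.97 × 0.93 = 0.9021.
Input torque = output torque / (R × η) = 541.9 / (0.46762 × 0.9021) = 1284.6 lb·in.

1285 lb·in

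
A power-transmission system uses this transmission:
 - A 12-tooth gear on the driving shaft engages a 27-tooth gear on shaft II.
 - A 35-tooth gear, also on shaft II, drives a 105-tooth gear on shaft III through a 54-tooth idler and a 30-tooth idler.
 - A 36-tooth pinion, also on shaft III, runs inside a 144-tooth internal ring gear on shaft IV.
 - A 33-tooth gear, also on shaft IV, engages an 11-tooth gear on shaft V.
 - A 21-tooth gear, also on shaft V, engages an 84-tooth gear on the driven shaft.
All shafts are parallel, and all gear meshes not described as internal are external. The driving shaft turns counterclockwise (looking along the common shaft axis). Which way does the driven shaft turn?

the driving shaft → shaft II: external mesh, 1 reversal → CW.
shaft II → shaft III: driver → idler → idler → driven is 3 external meshes, 3 reversals → CCW.
shaft III → shaft IV: internal mesh, same direction → CCW.
shaft IV → shaft V: external mesh, 1 reversal → CW.
shaft V → the driven shaft: external mesh, 1 reversal → CCW.
6 reversals in total — an even number — so the driven shaft turns the same way as the driving shaft.

counterclockwise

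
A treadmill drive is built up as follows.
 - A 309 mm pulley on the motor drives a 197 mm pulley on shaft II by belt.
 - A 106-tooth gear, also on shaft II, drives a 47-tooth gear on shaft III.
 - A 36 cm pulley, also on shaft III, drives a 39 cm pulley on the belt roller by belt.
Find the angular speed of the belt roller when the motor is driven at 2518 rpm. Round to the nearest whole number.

8222 rpm

the motor → shaft II (belt, 197/309): 2518 ÷ 0.63754 = 3949.6 rpm
shaft II → shaft III (gear mesh, 47/106): 3949.6 ÷ 0.4434 = 8907.5 rpm
shaft III → the belt roller (belt, 39/36): 8907.5 ÷ 1.0833 = 8222.3 rpm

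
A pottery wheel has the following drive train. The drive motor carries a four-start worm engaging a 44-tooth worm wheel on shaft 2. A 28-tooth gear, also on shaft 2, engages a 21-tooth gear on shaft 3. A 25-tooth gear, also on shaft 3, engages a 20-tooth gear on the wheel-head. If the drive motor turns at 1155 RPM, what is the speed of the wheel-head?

the drive motor → shaft 2 (worm, 44/4): 1155 ÷ 11 = 105 RPM
shaft 2 → shaft 3 (gear mesh, 21/28): 105 ÷ 0.75 = 140 RPM
shaft 3 → the wheel-head (gear mesh, 20/25): 140 ÷ 0.8 = 175 RPM

175 RPM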